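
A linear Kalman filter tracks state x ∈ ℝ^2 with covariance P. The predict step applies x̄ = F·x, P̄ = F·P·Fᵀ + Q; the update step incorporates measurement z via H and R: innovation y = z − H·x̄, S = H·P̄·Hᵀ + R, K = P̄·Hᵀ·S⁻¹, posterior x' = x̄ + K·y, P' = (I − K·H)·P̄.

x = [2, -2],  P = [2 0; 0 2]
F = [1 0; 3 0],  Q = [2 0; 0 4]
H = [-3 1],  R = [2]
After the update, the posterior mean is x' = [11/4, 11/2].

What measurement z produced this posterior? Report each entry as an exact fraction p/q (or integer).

x̄ = F·x = [2, 6]
P̄ = F·P·Fᵀ + Q = [4 6; 6 22]
S = H·P̄·Hᵀ + R = [24]
K = P̄·Hᵀ·S⁻¹ = [-1/4; 1/6]
x' − x̄ = [3/4, -1/2] = K·y
y = (KᵀK)⁻¹·Kᵀ·(x' − x̄) = [-3]
z = y + H·x̄ = [-3] + [0] = [-3]

z = [-3]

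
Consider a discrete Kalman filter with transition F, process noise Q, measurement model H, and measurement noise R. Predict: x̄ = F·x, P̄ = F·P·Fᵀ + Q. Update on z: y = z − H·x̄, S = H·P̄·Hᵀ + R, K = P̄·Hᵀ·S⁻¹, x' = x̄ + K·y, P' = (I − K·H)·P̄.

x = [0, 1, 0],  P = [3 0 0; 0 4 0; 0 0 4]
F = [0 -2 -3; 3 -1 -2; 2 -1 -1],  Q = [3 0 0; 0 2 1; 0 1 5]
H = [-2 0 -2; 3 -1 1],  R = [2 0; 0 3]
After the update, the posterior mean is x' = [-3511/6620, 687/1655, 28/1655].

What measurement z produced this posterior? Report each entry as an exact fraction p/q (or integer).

x̄ = F·x = [-2, -1, -1]
P̄ = F·P·Fᵀ + Q = [55 32 20; 32 49 31; 20 31 25]
S = H·P̄·Hᵀ + R = [482 -414; -414 438]
K = P̄·Hᵀ·S⁻¹ = [-393/6620 1941/6620; -954/1655 -607/1655; -711/1655 -468/1655]
x' − x̄ = [9729/6620, 2342/1655, 1683/1655] = K·y
y = (KᵀK)⁻¹·Kᵀ·(x' − x̄) = [-5, 4]
z = y + H·x̄ = [-5, 4] + [6, -6] = [1, -2]

z = [1, -2]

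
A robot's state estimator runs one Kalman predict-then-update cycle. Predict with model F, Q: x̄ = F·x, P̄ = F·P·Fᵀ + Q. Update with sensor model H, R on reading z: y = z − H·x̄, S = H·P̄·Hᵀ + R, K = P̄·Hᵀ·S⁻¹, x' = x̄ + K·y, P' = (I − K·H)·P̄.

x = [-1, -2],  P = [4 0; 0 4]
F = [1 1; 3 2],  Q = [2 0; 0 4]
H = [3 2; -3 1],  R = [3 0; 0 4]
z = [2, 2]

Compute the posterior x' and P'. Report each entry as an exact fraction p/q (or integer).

x' = [-1399/7633, 9169/7633]
P' = [1580/7633 -1080/7633; -1080/7633 5376/7633]

x̄ = F·x = [-3, -7]
P̄ = F·P·Fᵀ + Q = [10 20; 20 56]
y = z − H·x̄ = [25, 0]
S = H·P̄·Hᵀ + R = [557 -38; -38 30]
K = P̄·Hᵀ·S⁻¹ = [860/7633 -1455/7633; 2504/7633 2154/7633]
x' = x̄ + K·y = [-1399/7633, 9169/7633]
P' = (I − K·H)·P̄ = [1580/7633 -1080/7633; -1080/7633 5376/7633]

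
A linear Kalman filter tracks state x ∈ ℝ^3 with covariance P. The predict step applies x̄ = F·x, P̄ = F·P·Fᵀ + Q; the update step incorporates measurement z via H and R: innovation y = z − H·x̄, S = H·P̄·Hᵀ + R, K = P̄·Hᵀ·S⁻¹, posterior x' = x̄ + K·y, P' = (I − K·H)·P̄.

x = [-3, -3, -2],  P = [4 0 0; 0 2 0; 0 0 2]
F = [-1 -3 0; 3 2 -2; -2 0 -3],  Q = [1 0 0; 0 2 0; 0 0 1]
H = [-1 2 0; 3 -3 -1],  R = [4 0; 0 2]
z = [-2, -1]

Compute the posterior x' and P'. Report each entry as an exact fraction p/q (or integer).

x' = [93036/20309, 26453/20309, 217662/20309]
P' = [115036/20309 63036/20309 147760/20309; 63036/20309 50418/20309 36042/20309; 147760/20309 36042/20309 355132/20309]

x̄ = F·x = [12, -11, 12]
P̄ = F·P·Fᵀ + Q = [23 -24 8; -24 54 -12; 8 -12 35]
y = z − H·x̄ = [32, -58]
S = H·P̄·Hᵀ + R = [339 -577; -577 1042]
K = P̄·Hᵀ·S⁻¹ = [2759/20309 4120/20309; 9450/20309 906/20309; -18919/20309 -9989/20309]
x' = x̄ + K·y = [93036/20309, 26453/20309, 217662/20309]
P' = (I − K·H)·P̄ = [115036/20309 63036/20309 147760/20309; 63036/20309 50418/20309 36042/20309; 147760/20309 36042/20309 355132/20309]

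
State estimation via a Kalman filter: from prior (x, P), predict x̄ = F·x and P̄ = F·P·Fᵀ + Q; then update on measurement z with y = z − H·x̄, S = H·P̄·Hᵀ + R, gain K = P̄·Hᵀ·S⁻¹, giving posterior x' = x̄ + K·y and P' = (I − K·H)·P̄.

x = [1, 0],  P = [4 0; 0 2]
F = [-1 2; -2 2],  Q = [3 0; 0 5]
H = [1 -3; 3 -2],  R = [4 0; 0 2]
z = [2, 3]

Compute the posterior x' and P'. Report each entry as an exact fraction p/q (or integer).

x̄ = F·x = [-1, -2]
P̄ = F·P·Fᵀ + Q = [15 16; 16 29]
y = z − H·x̄ = [-3, 2]
S = H·P̄·Hᵀ + R = [184 43; 43 61]
K = P̄·Hᵀ·S⁻¹ = [-2572/9375 3811/9375; -3901/9375 1213/9375]
x' = x̄ + K·y = [5963/9375, -4621/9375]
P' = (I − K·H)·P̄ = [6206/9375 5498/9375; 5498/9375 7034/9375]

x' = [5963/9375, -4621/9375]
P' = [6206/9375 5498/9375; 5498/9375 7034/9375]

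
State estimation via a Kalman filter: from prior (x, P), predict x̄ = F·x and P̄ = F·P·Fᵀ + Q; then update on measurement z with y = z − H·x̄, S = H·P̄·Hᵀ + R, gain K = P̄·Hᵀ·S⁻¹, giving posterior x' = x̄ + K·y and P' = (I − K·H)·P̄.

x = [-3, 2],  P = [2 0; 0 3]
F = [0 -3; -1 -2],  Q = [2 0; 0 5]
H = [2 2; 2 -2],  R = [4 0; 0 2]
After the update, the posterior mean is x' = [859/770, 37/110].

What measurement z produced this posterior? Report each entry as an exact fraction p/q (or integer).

z = [3, 2]

x̄ = F·x = [-6, -1]
P̄ = F·P·Fᵀ + Q = [29 18; 18 19]
S = H·P̄·Hᵀ + R = [340 40; 40 50]
K = P̄·Hᵀ·S⁻¹ = [191/770 93/385; 27/110 -13/55]
x' − x̄ = [5479/770, 147/110] = K·y
y = (KᵀK)⁻¹·Kᵀ·(x' − x̄) = [17, 12]
z = y + H·x̄ = [17, 12] + [-14, -10] = [3, 2]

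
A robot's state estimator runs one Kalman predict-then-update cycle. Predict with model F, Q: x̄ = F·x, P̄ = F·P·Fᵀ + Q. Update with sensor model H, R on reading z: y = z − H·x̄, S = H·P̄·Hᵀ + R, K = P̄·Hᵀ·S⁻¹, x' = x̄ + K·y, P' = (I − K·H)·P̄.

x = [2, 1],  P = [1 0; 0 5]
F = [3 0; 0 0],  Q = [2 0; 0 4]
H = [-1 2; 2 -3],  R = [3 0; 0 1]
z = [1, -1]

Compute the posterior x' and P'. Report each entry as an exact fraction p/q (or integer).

x̄ = F·x = [6, 0]
P̄ = F·P·Fᵀ + Q = [11 0; 0 4]
y = z − H·x̄ = [7, -13]
S = H·P̄·Hᵀ + R = [30 -46; -46 81]
K = P̄·Hᵀ·S⁻¹ = [121/314 77/157; 48/157 4/157]
x' = x̄ + K·y = [729/314, 284/157]
P' = (I − K·H)·P̄ = [1397/314 440/157; 440/157 292/157]

x' = [729/314, 284/157]
P' = [1397/314 440/157; 440/157 292/157]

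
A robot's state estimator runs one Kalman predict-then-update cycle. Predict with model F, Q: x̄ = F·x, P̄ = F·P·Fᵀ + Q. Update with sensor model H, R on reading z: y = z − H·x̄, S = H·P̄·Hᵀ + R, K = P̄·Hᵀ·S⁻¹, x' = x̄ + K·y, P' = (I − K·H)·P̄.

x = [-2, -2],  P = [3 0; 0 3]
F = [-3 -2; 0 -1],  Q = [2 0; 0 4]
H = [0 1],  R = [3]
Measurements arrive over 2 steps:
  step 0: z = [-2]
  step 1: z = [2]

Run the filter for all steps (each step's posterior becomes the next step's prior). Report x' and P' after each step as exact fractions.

step 0: x' = [38/5, -4/5], P' = [187/5 9/5; 9/5 21/10]
step 1: x' = [-1814/91, 146/91], P' = [32621/91 288/91; 288/91 183/91]

step 0: x̄ = F·x = [10, 2]
step 0: P̄ = F·P·Fᵀ + Q = [41 6; 6 7]
step 0: y = z − H·x̄ = [-4]
step 0: S = H·P̄·Hᵀ + R = [10]
step 0: K = P̄·Hᵀ·S⁻¹ = [3/5; 7/10]
step 0: x' = x̄ + K·y = [38/5, -4/5]
step 0: P' = (I − K·H)·P̄ = [187/5 9/5; 9/5 21/10]
step 1: x̄ = F·x = [-106/5, 4/5]
step 1: P̄ = F·P·Fᵀ + Q = [1843/5 48/5; 48/5 61/10]
step 1: y = z − H·x̄ = [6/5]
step 1: S = H·P̄·Hᵀ + R = [91/10]
step 1: K = P̄·Hᵀ·S⁻¹ = [96/91; 61/91]
step 1: x' = x̄ + K·y = [-1814/91, 146/91]
step 1: P' = (I − K·H)·P̄ = [32621/91 288/91; 288/91 183/91]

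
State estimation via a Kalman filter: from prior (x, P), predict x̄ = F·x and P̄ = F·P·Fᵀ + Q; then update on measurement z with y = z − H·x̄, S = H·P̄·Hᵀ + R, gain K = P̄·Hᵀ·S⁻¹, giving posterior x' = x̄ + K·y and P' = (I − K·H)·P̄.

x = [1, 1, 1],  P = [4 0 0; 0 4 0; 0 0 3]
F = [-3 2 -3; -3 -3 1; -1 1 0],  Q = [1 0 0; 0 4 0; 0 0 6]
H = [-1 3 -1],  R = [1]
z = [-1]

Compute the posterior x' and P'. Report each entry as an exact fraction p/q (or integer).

x̄ = F·x = [-4, -5, 0]
P̄ = F·P·Fᵀ + Q = [80 3 20; 3 79 0; 20 0 14]
y = z − H·x̄ = [10]
S = H·P̄·Hᵀ + R = [828]
K = P̄·Hᵀ·S⁻¹ = [-91/828; 13/46; -17/414]
x' = x̄ + K·y = [-2111/414, -50/23, -85/207]
P' = (I − K·H)·P̄ = [57959/828 1321/46 6733/414; 1321/46 296/23 221/23; 6733/414 221/23 2609/207]

x' = [-2111/414, -50/23, -85/207]
P' = [57959/828 1321/46 6733/414; 1321/46 296/23 221/23; 6733/414 221/23 2609/207]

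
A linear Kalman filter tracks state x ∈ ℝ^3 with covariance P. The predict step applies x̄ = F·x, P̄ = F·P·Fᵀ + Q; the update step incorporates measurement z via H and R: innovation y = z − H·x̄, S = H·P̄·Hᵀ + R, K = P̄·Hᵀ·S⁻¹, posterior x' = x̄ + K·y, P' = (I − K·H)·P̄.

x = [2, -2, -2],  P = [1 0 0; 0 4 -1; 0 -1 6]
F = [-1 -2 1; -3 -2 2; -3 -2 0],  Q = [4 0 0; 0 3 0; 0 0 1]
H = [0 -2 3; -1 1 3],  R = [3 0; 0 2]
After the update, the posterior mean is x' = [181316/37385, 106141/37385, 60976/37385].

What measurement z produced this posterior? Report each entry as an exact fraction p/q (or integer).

z = [-1, 3]

x̄ = F·x = [0, -6, -2]
P̄ = F·P·Fᵀ + Q = [31 37 21; 37 60 29; 21 29 26]
S = H·P̄·Hᵀ + R = [129 38; 38 301]
K = P̄·Hᵀ·S⁻¹ = [-5933/37385 9319/37385; -14113/37385 15444/37385; 2752/37385 10334/37385]
x' − x̄ = [181316/37385, 330451/37385, 135746/37385] = K·y
y = (KᵀK)⁻¹·Kᵀ·(x' − x̄) = [-7, 15]
z = y + H·x̄ = [-7, 15] + [6, -12] = [-1, 3]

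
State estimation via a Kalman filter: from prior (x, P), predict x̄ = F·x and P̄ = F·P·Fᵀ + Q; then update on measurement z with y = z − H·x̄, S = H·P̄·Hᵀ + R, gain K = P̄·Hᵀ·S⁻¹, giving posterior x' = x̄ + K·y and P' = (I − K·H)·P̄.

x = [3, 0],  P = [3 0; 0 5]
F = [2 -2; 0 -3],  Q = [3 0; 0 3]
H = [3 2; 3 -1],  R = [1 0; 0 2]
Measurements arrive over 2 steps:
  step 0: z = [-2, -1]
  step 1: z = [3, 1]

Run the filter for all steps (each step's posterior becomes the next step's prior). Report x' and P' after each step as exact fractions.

step 0: x̄ = F·x = [6, 0]
step 0: P̄ = F·P·Fᵀ + Q = [35 30; 30 48]
step 0: y = z − H·x̄ = [-20, -19]
step 0: S = H·P̄·Hᵀ + R = [868 309; 309 185]
step 0: K = P̄·Hᵀ·S⁻¹ = [7350/65099 14115/65099; 21432/65099 -21018/65099]
step 0: x' = x̄ + K·y = [-24591/65099, -29298/65099]
step 0: P' = (I − K·H)·P̄ = [7090/65099 -6960/65099; -6960/65099 21156/65099]
step 1: x̄ = F·x = [9414/65099, 87894/65099]
step 1: P̄ = F·P·Fᵀ + Q = [363961/65099 168696/65099; 168696/65099 385701/65099]
step 1: y = z − H·x̄ = [-8733/65099, 124751/65099]
step 1: S = H·P̄·Hᵀ + R = [6907904/65099 3010335/65099; 3010335/65099 2779372/65099]
step 1: K = P̄·Hᵀ·S⁻¹ = [18331845/155724637 31869777/155724637; 48974865/155724637 -46299498/155724637]
step 1: x' = x̄ + K·y = [81133140/155724637, 114958065/155724637]
step 1: P' = (I − K·H)·P̄ = [16201217/155724637 -15135903/155724637; -15135903/155724637 47191287/155724637]

step 0: x' = [-24591/65099, -29298/65099], P' = [7090/65099 -6960/65099; -6960/65099 21156/65099]
step 1: x' = [81133140/155724637, 114958065/155724637], P' = [16201217/155724637 -15135903/155724637; -15135903/155724637 47191287/155724637]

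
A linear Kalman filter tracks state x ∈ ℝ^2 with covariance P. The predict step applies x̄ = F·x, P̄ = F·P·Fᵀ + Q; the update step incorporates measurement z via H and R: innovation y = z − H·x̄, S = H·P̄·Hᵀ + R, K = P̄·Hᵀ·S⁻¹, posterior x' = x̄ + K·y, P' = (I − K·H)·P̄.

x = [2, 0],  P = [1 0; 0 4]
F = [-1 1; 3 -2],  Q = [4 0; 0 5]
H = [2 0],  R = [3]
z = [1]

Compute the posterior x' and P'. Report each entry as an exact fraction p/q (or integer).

x̄ = F·x = [-2, 6]
P̄ = F·P·Fᵀ + Q = [9 -11; -11 30]
y = z − H·x̄ = [5]
S = H·P̄·Hᵀ + R = [39]
K = P̄·Hᵀ·S⁻¹ = [6/13; -22/39]
x' = x̄ + K·y = [4/13, 124/39]
P' = (I − K·H)·P̄ = [9/13 -11/13; -11/13 686/39]

x' = [4/13, 124/39]
P' = [9/13 -11/13; -11/13 686/39]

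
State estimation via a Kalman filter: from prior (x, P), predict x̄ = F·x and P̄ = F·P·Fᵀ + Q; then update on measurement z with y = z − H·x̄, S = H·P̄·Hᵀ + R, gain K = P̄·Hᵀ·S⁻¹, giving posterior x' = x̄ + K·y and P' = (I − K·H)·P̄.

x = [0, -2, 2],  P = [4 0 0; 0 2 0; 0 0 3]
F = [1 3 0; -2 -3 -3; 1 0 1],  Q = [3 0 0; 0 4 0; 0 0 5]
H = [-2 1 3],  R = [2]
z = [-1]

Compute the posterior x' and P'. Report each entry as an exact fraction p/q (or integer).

x̄ = F·x = [-6, 0, 2]
P̄ = F·P·Fᵀ + Q = [25 -26 4; -26 65 -17; 4 -17 12]
y = z − H·x̄ = [-19]
S = H·P̄·Hᵀ + R = [229]
K = P̄·Hᵀ·S⁻¹ = [-64/229; 66/229; 11/229]
x' = x̄ + K·y = [-158/229, -1254/229, 249/229]
P' = (I − K·H)·P̄ = [1629/229 -1730/229 1620/229; -1730/229 10529/229 -4619/229; 1620/229 -4619/229 2627/229]

x' = [-158/229, -1254/229, 249/229]
P' = [1629/229 -1730/229 1620/229; -1730/229 10529/229 -4619/229; 1620/229 -4619/229 2627/229]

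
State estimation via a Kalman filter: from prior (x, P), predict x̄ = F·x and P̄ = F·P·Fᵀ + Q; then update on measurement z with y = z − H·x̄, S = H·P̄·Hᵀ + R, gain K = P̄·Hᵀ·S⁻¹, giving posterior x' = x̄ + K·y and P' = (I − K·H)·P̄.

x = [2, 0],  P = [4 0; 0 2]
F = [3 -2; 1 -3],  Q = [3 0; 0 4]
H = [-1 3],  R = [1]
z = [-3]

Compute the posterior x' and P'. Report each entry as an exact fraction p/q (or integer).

x' = [251/46, 19/23]
P' = [5861/138 327/23; 327/23 112/23]

x̄ = F·x = [6, 2]
P̄ = F·P·Fᵀ + Q = [47 24; 24 26]
y = z − H·x̄ = [-3]
S = H·P̄·Hᵀ + R = [138]
K = P̄·Hᵀ·S⁻¹ = [25/138; 9/23]
x' = x̄ + K·y = [251/46, 19/23]
P' = (I − K·H)·P̄ = [5861/138 327/23; 327/23 112/23]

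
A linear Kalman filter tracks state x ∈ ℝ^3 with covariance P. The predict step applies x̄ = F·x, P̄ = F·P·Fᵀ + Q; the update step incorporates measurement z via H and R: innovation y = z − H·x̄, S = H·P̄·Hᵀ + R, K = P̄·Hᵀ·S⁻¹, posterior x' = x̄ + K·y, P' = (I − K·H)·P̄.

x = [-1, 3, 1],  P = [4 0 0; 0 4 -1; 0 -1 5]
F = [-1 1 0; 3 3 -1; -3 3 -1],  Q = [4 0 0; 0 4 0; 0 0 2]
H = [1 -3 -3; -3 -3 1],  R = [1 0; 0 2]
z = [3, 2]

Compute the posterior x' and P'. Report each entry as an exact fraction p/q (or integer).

x̄ = F·x = [4, 5, 11]
P̄ = F·P·Fᵀ + Q = [12 1 25; 1 87 11; 25 11 85]
y = z − H·x̄ = [47, 18]
S = H·P̄·Hᵀ + R = [1603 814; 814 780]
K = P̄·Hᵀ·S⁻¹ = [-10021/146936 15641/293872; -11299/293872 -167057/587744; -93209/293872 177213/587744]
x' = x̄ + K·y = [128763/73468, -282603/146936, 223343/146936]
P' = (I − K·H)·P̄ = [1211333/146936 -1621261/293872 2435497/293872; -1621261/293872 2247093/587744 -3320401/587744; 2435497/293872 -3320401/587744 5006205/587744]

x' = [128763/73468, -282603/146936, 223343/146936]
P' = [1211333/146936 -1621261/293872 2435497/293872; -1621261/293872 2247093/587744 -3320401/587744; 2435497/293872 -3320401/587744 5006205/587744]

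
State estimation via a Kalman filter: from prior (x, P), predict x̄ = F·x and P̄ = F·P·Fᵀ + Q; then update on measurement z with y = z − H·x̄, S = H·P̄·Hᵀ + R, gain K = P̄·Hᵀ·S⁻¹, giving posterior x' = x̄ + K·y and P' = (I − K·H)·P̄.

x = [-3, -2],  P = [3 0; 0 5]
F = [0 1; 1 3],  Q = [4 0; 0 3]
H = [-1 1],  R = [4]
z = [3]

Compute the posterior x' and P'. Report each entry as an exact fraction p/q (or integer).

x̄ = F·x = [-2, -9]
P̄ = F·P·Fᵀ + Q = [9 15; 15 51]
y = z − H·x̄ = [10]
S = H·P̄·Hᵀ + R = [34]
K = P̄·Hᵀ·S⁻¹ = [3/17; 18/17]
x' = x̄ + K·y = [-4/17, 27/17]
P' = (I − K·H)·P̄ = [135/17 147/17; 147/17 219/17]

x' = [-4/17, 27/17]
P' = [135/17 147/17; 147/17 219/17]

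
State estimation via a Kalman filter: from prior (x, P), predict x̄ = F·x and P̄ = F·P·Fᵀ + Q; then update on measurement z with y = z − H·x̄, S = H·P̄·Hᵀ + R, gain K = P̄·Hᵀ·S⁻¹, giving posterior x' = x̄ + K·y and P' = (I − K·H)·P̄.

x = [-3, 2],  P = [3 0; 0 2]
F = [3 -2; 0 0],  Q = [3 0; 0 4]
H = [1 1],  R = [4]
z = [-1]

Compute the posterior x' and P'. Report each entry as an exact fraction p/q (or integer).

x' = [-71/23, 24/23]
P' = [152/23 -76/23; -76/23 84/23]

x̄ = F·x = [-13, 0]
P̄ = F·P·Fᵀ + Q = [38 0; 0 4]
y = z − H·x̄ = [12]
S = H·P̄·Hᵀ + R = [46]
K = P̄·Hᵀ·S⁻¹ = [19/23; 2/23]
x' = x̄ + K·y = [-71/23, 24/23]
P' = (I − K·H)·P̄ = [152/23 -76/23; -76/23 84/23]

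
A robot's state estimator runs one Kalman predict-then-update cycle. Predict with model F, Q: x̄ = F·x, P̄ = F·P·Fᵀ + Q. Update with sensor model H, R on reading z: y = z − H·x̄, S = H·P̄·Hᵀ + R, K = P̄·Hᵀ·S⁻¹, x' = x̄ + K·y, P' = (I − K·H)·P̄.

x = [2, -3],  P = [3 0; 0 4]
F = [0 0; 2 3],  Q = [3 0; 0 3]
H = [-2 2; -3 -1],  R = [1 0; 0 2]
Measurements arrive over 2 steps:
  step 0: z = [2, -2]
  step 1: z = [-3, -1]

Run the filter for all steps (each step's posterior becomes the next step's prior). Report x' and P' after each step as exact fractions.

step 0: x̄ = F·x = [0, -5]
step 0: P̄ = F·P·Fᵀ + Q = [3 0; 0 51]
step 0: y = z − H·x̄ = [12, -7]
step 0: S = H·P̄·Hᵀ + R = [217 -84; -84 80]
step 0: K = P̄·Hᵀ·S⁻¹ = [-309/2576 -351/1472; 969/2576 -357/1472]
step 0: x' = x̄ + K·y = [2367/10304, 12485/10304]
step 0: P' = (I − K·H)·P̄ = [1383/10304 765/10304; 765/10304 2703/10304]
step 1: x̄ = F·x = [0, 6027/1472]
step 1: P̄ = F·P·Fᵀ + Q = [3 0; 0 9993/1472]
step 1: y = z − H·x̄ = [-8235/736, 4555/1472]
step 1: S = H·P̄·Hᵀ + R = [14777/368 3255/736; 3255/736 52681/1472]
step 1: K = P̄·Hᵀ·S⁻¹ = [-257496/2086609 -70416/298087; 759468/2086609 -69951/298087]
step 1: x' = x̄ + K·y = [1355805/2086609, -1469316/2086609]
step 1: P' = (I − K·H)·P̄ = [278643/2086609 149895/2086609; 149895/2086609 529629/2086609]

step 0: x' = [2367/10304, 12485/10304], P' = [1383/10304 765/10304; 765/10304 2703/10304]
step 1: x' = [1355805/2086609, -1469316/2086609], P' = [278643/2086609 149895/2086609; 149895/2086609 529629/2086609]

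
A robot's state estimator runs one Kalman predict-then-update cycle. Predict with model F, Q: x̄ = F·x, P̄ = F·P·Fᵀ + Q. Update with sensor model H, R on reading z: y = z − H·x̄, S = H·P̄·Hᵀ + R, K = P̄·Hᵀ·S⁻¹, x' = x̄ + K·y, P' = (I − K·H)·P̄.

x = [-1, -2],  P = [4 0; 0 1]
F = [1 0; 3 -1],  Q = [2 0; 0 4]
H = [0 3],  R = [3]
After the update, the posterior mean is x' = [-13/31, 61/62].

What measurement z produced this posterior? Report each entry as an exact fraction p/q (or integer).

z = [3]

x̄ = F·x = [-1, -1]
P̄ = F·P·Fᵀ + Q = [6 12; 12 41]
S = H·P̄·Hᵀ + R = [372]
K = P̄·Hᵀ·S⁻¹ = [3/31; 41/124]
x' − x̄ = [18/31, 123/62] = K·y
y = (KᵀK)⁻¹·Kᵀ·(x' − x̄) = [6]
z = y + H·x̄ = [6] + [-3] = [3]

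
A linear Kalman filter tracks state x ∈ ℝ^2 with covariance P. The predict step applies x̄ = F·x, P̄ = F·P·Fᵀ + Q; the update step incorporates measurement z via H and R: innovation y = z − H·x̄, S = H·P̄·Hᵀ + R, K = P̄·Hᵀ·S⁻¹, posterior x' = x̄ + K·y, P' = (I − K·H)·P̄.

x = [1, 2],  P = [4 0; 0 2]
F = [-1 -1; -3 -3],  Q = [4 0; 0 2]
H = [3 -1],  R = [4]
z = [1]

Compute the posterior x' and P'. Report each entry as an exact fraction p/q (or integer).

x' = [-19/7, -190/21]
P' = [46/7 130/7; 130/7 1174/21]

x̄ = F·x = [-3, -9]
P̄ = F·P·Fᵀ + Q = [10 18; 18 56]
y = z − H·x̄ = [1]
S = H·P̄·Hᵀ + R = [42]
K = P̄·Hᵀ·S⁻¹ = [2/7; -1/21]
x' = x̄ + K·y = [-19/7, -190/21]
P' = (I − K·H)·P̄ = [46/7 130/7; 130/7 1174/21]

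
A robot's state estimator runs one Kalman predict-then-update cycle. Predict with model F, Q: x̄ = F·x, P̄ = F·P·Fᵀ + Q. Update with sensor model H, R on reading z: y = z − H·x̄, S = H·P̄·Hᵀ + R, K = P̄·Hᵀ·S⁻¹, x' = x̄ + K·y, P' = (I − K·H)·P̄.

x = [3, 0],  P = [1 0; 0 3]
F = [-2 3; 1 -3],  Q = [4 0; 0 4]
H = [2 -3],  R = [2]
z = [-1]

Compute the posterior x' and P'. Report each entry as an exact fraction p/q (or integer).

x̄ = F·x = [-6, 3]
P̄ = F·P·Fᵀ + Q = [35 -29; -29 32]
y = z − H·x̄ = [20]
S = H·P̄·Hᵀ + R = [778]
K = P̄·Hᵀ·S⁻¹ = [157/778; -77/389]
x' = x̄ + K·y = [-764/389, -373/389]
P' = (I − K·H)·P̄ = [2581/778 808/389; 808/389 590/389]

x' = [-764/389, -373/389]
P' = [2581/778 808/389; 808/389 590/389]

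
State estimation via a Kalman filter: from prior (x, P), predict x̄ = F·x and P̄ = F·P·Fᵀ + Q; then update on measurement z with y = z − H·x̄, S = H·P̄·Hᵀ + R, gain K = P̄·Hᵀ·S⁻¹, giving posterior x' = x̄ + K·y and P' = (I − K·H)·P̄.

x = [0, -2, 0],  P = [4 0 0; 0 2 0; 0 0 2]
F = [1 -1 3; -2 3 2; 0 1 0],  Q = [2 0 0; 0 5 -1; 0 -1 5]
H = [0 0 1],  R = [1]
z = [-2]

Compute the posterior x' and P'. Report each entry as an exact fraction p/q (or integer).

x' = [2, -6, -2]
P' = [51/2 -3/4 -1/4; -3/4 351/8 5/8; -1/4 5/8 7/8]

x̄ = F·x = [2, -6, -2]
P̄ = F·P·Fᵀ + Q = [26 -2 -2; -2 47 5; -2 5 7]
y = z − H·x̄ = [0]
S = H·P̄·Hᵀ + R = [8]
K = P̄·Hᵀ·S⁻¹ = [-1/4; 5/8; 7/8]
x' = x̄ + K·y = [2, -6, -2]
P' = (I − K·H)·P̄ = [51/2 -3/4 -1/4; -3/4 351/8 5/8; -1/4 5/8 7/8]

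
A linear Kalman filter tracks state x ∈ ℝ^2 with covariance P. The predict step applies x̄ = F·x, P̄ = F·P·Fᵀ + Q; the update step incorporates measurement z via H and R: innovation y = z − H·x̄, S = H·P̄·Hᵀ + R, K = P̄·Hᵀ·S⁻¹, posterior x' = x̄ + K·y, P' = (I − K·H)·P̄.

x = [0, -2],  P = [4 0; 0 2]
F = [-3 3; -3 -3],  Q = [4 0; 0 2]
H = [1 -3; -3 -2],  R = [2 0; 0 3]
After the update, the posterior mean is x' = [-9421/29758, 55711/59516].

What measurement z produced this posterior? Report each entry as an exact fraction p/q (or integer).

z = [-3, -1]

x̄ = F·x = [-6, 6]
P̄ = F·P·Fᵀ + Q = [58 18; 18 56]
S = H·P̄·Hᵀ + R = [456 288; 288 965]
K = P̄·Hᵀ·S⁻¹ = [16085/89274 -4038/14879; -16157/59516 -1354/14879]
x' − x̄ = [169127/29758, -301385/59516] = K·y
y = (KᵀK)⁻¹·Kᵀ·(x' − x̄) = [21, -7]
z = y + H·x̄ = [21, -7] + [-24, 6] = [-3, -1]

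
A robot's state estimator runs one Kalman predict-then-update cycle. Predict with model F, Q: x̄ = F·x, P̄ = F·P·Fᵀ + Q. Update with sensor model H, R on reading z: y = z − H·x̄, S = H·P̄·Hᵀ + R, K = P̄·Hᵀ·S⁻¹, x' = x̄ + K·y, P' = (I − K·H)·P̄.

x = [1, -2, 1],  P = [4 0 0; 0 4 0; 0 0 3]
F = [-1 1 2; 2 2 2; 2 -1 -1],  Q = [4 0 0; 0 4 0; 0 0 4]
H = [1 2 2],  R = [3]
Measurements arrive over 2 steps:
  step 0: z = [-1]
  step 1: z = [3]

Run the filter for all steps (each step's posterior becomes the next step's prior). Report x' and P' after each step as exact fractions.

step 0: x̄ = F·x = [-1, 0, 3]
step 0: P̄ = F·P·Fᵀ + Q = [24 12 -18; 12 48 2; -18 2 27]
step 0: y = z − H·x̄ = [-6]
step 0: S = H·P̄·Hᵀ + R = [319]
step 0: K = P̄·Hᵀ·S⁻¹ = [12/319; 112/319; 40/319]
step 0: x' = x̄ + K·y = [-391/319, -672/319, 717/319]
step 0: P' = (I − K·H)·P̄ = [7512/319 2484/319 -6222/319; 2484/319 2768/319 -3842/319; -6222/319 -3842/319 7013/319]
step 1: x̄ = F·x = [1153/319, -692/319, -827/319]
step 1: P̄ = F·P·Fᵀ + Q = [44160/319 -16932/319 -43950/319; -16932/319 9808/319 18378/319; -43950/319 18378/319 48373/319]
step 1: y = z − H·x̄ = [98/11]
step 1: S = H·P̄·Hᵀ + R = [6253/11]
step 1: K = P̄·Hᵀ·S⁻¹ = [-2676/6253; 1360/6253; 3088/6253]
step 1: x' = x̄ + K·y = [-35953/181337, -41996/181337, 327715/181337]
step 1: P' = (I − K·H)·P̄ = [6224016/181337 -30396/181337 -3198018/181337; -30396/181337 699184/181337 -624826/181337; -3198018/181337 -624826/181337 2358163/181337]

step 0: x' = [-391/319, -672/319, 717/319], P' = [7512/319 2484/319 -6222/319; 2484/319 2768/319 -3842/319; -6222/319 -3842/319 7013/319]
step 1: x' = [-35953/181337, -41996/181337, 327715/181337], P' = [6224016/181337 -30396/181337 -3198018/181337; -30396/181337 699184/181337 -624826/181337; -3198018/181337 -624826/181337 2358163/181337]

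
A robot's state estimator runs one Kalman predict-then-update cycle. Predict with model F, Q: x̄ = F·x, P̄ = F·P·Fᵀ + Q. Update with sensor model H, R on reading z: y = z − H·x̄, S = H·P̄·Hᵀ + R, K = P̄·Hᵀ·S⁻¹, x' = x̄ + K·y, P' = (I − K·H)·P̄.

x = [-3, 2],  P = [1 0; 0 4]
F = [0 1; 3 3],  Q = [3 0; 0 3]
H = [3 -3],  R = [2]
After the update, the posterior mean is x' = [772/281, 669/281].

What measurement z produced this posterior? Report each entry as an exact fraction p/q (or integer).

x̄ = F·x = [2, -3]
P̄ = F·P·Fᵀ + Q = [7 12; 12 48]
S = H·P̄·Hᵀ + R = [281]
K = P̄·Hᵀ·S⁻¹ = [-15/281; -108/281]
x' − x̄ = [210/281, 1512/281] = K·y
y = (KᵀK)⁻¹·Kᵀ·(x' − x̄) = [-14]
z = y + H·x̄ = [-14] + [15] = [1]

z = [1]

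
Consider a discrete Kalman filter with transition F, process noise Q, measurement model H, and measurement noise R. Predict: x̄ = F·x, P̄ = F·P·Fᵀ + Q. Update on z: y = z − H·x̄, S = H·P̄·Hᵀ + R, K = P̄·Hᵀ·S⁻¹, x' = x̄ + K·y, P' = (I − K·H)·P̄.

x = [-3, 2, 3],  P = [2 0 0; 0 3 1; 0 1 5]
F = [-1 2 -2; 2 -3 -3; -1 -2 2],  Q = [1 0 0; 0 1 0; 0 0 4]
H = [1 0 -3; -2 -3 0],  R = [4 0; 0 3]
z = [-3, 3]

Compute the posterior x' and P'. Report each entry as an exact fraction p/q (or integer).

x' = [203176/58353, -592021/175059, 372599/175059]
P' = [136558/19451 -272974/58353 120002/58353; -272974/58353 1207601/350118 -240098/175059; 120002/58353 -240098/175059 180274/175059]

x̄ = F·x = [1, -21, 5]
P̄ = F·P·Fᵀ + Q = [27 8 -22; 8 99 -16; -22 -16 30]
y = z − H·x̄ = [11, -58]
S = H·P̄·Hᵀ + R = [433 -354; -354 1098]
K = P̄·Hᵀ·S⁻¹ = [4139/19451 -142/58353; -8219/58353 -115705/350118; -15068/58353 94/175059]
x' = x̄ + K·y = [203176/58353, -592021/175059, 372599/175059]
P' = (I − K·H)·P̄ = [136558/19451 -272974/58353 120002/58353; -272974/58353 1207601/350118 -240098/175059; 120002/58353 -240098/175059 180274/175059]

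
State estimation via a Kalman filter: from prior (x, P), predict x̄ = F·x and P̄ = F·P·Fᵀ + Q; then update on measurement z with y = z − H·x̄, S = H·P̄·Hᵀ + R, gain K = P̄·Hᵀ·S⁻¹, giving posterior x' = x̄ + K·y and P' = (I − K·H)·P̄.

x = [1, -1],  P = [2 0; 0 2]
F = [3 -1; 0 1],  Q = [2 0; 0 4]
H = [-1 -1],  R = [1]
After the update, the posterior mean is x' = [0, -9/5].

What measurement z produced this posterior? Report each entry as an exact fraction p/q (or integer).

z = [2]

x̄ = F·x = [4, -1]
P̄ = F·P·Fᵀ + Q = [22 -2; -2 6]
S = H·P̄·Hᵀ + R = [25]
K = P̄·Hᵀ·S⁻¹ = [-4/5; -4/25]
x' − x̄ = [-4, -4/5] = K·y
y = (KᵀK)⁻¹·Kᵀ·(x' − x̄) = [5]
z = y + H·x̄ = [5] + [-3] = [2]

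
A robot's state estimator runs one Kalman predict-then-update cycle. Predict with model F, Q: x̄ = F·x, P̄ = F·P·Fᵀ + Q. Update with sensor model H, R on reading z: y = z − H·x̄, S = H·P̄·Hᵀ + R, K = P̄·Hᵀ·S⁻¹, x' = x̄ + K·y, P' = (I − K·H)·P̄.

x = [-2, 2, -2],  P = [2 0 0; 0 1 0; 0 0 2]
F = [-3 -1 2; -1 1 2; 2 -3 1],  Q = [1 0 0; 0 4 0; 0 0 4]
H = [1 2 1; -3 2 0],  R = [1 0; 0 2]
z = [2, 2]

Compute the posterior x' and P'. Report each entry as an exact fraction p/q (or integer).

x' = [44078/17947, 82842/17947, -176214/17947]
P' = [26298/17947 34494/17947 -91430/17947; 34494/17947 53143/17947 -135063/17947; -91430/17947 -135063/17947 364055/17947]

x̄ = F·x = [0, 0, -12]
P̄ = F·P·Fᵀ + Q = [28 13 -5; 13 15 -3; -5 -3 23]
y = z − H·x̄ = [14, 2]
S = H·P̄·Hᵀ + R = [142 -67; -67 158]
K = P̄·Hᵀ·S⁻¹ = [3856/17947 -4953/17947; 5717/17947 1402/17947; 2499/17947 2082/17947]
x' = x̄ + K·y = [44078/17947, 82842/17947, -176214/17947]
P' = (I − K·H)·P̄ = [26298/17947 34494/17947 -91430/17947; 34494/17947 53143/17947 -135063/17947; -91430/17947 -135063/17947 364055/17947]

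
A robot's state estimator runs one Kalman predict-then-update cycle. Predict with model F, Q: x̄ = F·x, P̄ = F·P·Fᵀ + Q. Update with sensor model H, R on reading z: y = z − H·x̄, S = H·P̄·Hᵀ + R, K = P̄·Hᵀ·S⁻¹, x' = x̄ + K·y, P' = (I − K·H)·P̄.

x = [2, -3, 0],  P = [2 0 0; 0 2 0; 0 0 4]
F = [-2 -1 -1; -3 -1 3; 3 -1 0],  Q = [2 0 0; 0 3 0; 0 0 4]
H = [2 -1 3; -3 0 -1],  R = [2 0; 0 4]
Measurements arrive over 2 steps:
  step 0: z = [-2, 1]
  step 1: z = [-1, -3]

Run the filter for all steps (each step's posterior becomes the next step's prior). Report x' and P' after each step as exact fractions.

step 0: x' = [-17329/14992, 104165/14992, 37241/14992], P' = [8387/7496 -22191/7496 -13419/7496; -22191/7496 172507/7496 70487/7496; -13419/7496 70487/7496 33779/7496]
step 1: x' = [420265384/331638029, 83812181/331638029, -361156181/331638029], P' = [206247690/331638029 -27648650/331638029 -162961930/331638029; -27648650/331638029 2021935576/331638029 612146774/331638029; -162961930/331638029 612146774/331638029 369519422/331638029]

step 0: x̄ = F·x = [-1, -3, 9]
step 0: P̄ = F·P·Fᵀ + Q = [16 2 -10; 2 59 -16; -10 -16 24]
step 0: y = z − H·x̄ = [-30, 7]
step 0: S = H·P̄·Hᵀ + R = [309 -68; -68 112]
step 0: K = P̄·Hᵀ·S⁻¹ = [-323/3748 -5871/14992; -1357/3748 -1957/14992; 1003/3748 3239/14992]
step 0: x' = x̄ + K·y = [-17329/14992, 104165/14992, 37241/14992]
step 0: P' = (I − K·H)·P̄ = [8387/7496 -22191/7496 -13419/7496; -22191/7496 172507/7496 70487/7496; -13419/7496 70487/7496 33779/7496]
step 1: x̄ = F·x = [-26687/3748, 59545/14992, -19519/1874]
step 1: P̄ = F·P·Fᵀ + Q = [31670/937 -22545/1874 31890/937; -22545/1874 259963/7496 -29401/937; 31890/937 -29401/937 51390/937]
step 1: y = z − H·x̄ = [726505/14992, -130343/3748]
step 1: S = H·P̄·Hᵀ + R = [9821883/7496 -1516397/1874; -1516397/1874 531508/937]
step 1: K = P̄·Hᵀ·S⁻¹ = [-24370880/331638029 -113945285/331638029; -120396277/331638029 -132300206/331638029; 85243816/331638029 29841592/331638029]
step 1: x' = x̄ + K·y = [420265384/331638029, 83812181/331638029, -361156181/331638029]
step 1: P' = (I − K·H)·P̄ = [206247690/331638029 -27648650/331638029 -162961930/331638029; -27648650/331638029 2021935576/331638029 612146774/331638029; -162961930/331638029 612146774/331638029 369519422/331638029]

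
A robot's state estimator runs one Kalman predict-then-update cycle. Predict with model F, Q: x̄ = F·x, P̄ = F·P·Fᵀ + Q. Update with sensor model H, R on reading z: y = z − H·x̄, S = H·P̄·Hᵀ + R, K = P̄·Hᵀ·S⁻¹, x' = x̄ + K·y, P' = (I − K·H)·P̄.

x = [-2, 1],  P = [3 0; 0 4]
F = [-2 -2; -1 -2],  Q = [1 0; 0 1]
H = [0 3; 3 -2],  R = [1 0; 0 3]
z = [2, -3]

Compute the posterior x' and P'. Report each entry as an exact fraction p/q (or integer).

x̄ = F·x = [2, 0]
P̄ = F·P·Fᵀ + Q = [29 22; 22 20]
y = z − H·x̄ = [2, -9]
S = H·P̄·Hᵀ + R = [181 78; 78 80]
K = P̄·Hᵀ·S⁻¹ = [963/4198 2635/8396; 693/2099 13/4198]
x' = x̄ + K·y = [-3071/8396, 2655/4198]
P' = (I − K·H)·P̄ = [3063/8396 321/4198; 321/4198 231/2099]

x' = [-3071/8396, 2655/4198]
P' = [3063/8396 321/4198; 321/4198 231/2099]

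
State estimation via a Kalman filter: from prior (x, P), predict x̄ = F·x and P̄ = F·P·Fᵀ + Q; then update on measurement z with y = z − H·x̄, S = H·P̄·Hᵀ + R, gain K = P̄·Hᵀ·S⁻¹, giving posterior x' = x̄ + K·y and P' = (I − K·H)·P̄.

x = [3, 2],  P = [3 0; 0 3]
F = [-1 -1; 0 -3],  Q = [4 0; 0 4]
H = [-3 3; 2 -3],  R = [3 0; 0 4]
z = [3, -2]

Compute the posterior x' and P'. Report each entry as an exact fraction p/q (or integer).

x̄ = F·x = [-5, -6]
P̄ = F·P·Fᵀ + Q = [10 9; 9 31]
y = z − H·x̄ = [6, -10]
S = H·P̄·Hᵀ + R = [210 -204; -204 215]
K = P̄·Hᵀ·S⁻¹ = [-691/1178 -347/589; -185/589 -381/589]
x' = x̄ + K·y = [-1548/589, -834/589]
P' = (I − K·H)·P̄ = [4849/1178 2079/589; 2079/589 1894/589]

x' = [-1548/589, -834/589]
P' = [4849/1178 2079/589; 2079/589 1894/589]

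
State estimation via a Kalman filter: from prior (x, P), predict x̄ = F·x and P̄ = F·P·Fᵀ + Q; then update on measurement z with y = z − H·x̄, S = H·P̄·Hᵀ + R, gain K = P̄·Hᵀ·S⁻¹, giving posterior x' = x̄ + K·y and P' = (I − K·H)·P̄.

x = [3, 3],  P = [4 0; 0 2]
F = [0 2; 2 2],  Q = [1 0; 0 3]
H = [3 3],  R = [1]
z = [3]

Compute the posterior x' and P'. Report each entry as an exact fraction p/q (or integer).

x̄ = F·x = [6, 12]
P̄ = F·P·Fᵀ + Q = [9 8; 8 27]
y = z − H·x̄ = [-51]
S = H·P̄·Hᵀ + R = [469]
K = P̄·Hᵀ·S⁻¹ = [51/469; 15/67]
x' = x̄ + K·y = [213/469, 39/67]
P' = (I − K·H)·P̄ = [1620/469 -229/67; -229/67 234/67]

x' = [213/469, 39/67]
P' = [1620/469 -229/67; -229/67 234/67]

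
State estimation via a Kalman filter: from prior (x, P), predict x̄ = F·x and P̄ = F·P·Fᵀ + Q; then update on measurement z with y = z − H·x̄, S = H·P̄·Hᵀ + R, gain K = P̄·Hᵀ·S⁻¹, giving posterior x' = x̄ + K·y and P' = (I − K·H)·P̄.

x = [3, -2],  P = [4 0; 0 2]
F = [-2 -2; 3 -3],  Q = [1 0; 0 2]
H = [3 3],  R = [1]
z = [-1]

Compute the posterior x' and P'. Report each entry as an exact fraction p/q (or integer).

x' = [-1294/257, 1215/257]
P' = [11329/514 -5658/257; -5658/257 5680/257]

x̄ = F·x = [-2, 15]
P̄ = F·P·Fᵀ + Q = [25 -12; -12 56]
y = z − H·x̄ = [-40]
S = H·P̄·Hᵀ + R = [514]
K = P̄·Hᵀ·S⁻¹ = [39/514; 66/257]
x' = x̄ + K·y = [-1294/257, 1215/257]
P' = (I − K·H)·P̄ = [11329/514 -5658/257; -5658/257 5680/257]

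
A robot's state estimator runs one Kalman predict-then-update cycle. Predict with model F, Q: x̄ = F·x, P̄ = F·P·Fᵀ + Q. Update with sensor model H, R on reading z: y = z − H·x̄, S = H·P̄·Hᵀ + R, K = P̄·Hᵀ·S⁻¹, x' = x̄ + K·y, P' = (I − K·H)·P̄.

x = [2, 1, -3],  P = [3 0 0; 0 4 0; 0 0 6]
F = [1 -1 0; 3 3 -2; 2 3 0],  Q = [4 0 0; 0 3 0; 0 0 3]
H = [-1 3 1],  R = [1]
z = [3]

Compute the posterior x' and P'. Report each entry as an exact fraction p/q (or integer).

x' = [825/409, 903/409, -641/409]
P' = [12821/1227 1607/409 -556/409; 1607/409 1167/409 -1785/409; -556/409 -1785/409 4872/409]

x̄ = F·x = [1, 15, 7]
P̄ = F·P·Fᵀ + Q = [11 -3 -6; -3 90 54; -6 54 51]
y = z − H·x̄ = [-48]
S = H·P̄·Hᵀ + R = [1227]
K = P̄·Hᵀ·S⁻¹ = [-26/1227; 109/409; 73/409]
x' = x̄ + K·y = [825/409, 903/409, -641/409]
P' = (I − K·H)·P̄ = [12821/1227 1607/409 -556/409; 1607/409 1167/409 -1785/409; -556/409 -1785/409 4872/409]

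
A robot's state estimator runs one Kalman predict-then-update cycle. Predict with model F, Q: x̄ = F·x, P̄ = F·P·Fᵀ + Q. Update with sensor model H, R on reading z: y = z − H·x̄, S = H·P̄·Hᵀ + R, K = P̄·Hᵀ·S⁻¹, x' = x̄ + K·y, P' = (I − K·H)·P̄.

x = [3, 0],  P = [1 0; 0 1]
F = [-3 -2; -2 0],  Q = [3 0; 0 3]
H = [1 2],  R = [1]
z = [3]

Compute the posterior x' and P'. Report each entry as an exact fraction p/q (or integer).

x̄ = F·x = [-9, -6]
P̄ = F·P·Fᵀ + Q = [16 6; 6 7]
y = z − H·x̄ = [24]
S = H·P̄·Hᵀ + R = [69]
K = P̄·Hᵀ·S⁻¹ = [28/69; 20/69]
x' = x̄ + K·y = [17/23, 22/23]
P' = (I − K·H)·P̄ = [320/69 -146/69; -146/69 83/69]

x' = [17/23, 22/23]
P' = [320/69 -146/69; -146/69 83/69]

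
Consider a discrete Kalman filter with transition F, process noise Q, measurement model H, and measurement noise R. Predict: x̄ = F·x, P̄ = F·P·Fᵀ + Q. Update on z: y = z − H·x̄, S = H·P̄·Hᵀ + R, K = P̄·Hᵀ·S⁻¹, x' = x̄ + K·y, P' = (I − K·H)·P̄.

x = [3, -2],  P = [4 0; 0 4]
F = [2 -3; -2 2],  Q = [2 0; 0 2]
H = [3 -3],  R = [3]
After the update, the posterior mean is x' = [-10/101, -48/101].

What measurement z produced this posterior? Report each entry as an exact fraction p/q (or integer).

z = [1]

x̄ = F·x = [12, -10]
P̄ = F·P·Fᵀ + Q = [54 -40; -40 34]
S = H·P̄·Hᵀ + R = [1515]
K = P̄·Hᵀ·S⁻¹ = [94/505; -74/505]
x' − x̄ = [-1222/101, 962/101] = K·y
y = (KᵀK)⁻¹·Kᵀ·(x' − x̄) = [-65]
z = y + H·x̄ = [-65] + [66] = [1]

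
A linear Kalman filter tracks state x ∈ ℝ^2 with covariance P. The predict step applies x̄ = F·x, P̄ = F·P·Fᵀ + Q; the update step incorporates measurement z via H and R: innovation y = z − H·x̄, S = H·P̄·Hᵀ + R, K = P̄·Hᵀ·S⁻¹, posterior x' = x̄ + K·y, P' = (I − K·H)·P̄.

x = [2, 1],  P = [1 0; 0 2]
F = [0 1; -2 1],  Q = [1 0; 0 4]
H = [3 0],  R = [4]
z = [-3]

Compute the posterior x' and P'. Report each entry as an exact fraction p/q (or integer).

x̄ = F·x = [1, -3]
P̄ = F·P·Fᵀ + Q = [3 2; 2 10]
y = z − H·x̄ = [-6]
S = H·P̄·Hᵀ + R = [31]
K = P̄·Hᵀ·S⁻¹ = [9/31; 6/31]
x' = x̄ + K·y = [-23/31, -129/31]
P' = (I − K·H)·P̄ = [12/31 8/31; 8/31 274/31]

x' = [-23/31, -129/31]
P' = [12/31 8/31; 8/31 274/31]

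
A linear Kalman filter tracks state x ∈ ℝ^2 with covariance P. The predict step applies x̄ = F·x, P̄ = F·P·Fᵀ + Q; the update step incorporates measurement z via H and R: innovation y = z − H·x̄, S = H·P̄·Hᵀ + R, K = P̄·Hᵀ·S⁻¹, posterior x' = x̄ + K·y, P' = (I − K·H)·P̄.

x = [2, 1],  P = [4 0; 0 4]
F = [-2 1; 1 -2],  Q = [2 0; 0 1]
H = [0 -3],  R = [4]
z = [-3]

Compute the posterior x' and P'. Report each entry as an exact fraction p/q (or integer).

x̄ = F·x = [-3, 0]
P̄ = F·P·Fᵀ + Q = [22 -16; -16 21]
y = z − H·x̄ = [-3]
S = H·P̄·Hᵀ + R = [193]
K = P̄·Hᵀ·S⁻¹ = [48/193; -63/193]
x' = x̄ + K·y = [-723/193, 189/193]
P' = (I − K·H)·P̄ = [1942/193 -64/193; -64/193 84/193]

x' = [-723/193, 189/193]
P' = [1942/193 -64/193; -64/193 84/193]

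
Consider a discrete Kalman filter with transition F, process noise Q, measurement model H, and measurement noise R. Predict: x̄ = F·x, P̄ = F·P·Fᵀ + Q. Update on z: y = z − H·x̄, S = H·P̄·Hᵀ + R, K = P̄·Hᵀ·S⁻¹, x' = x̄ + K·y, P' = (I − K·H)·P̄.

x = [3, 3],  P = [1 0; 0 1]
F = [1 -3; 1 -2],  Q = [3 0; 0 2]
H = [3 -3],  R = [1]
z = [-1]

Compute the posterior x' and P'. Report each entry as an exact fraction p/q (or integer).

x' = [-186/55, -3]
P' = [391/55 7; 7 7]

x̄ = F·x = [-6, -3]
P̄ = F·P·Fᵀ + Q = [13 7; 7 7]
y = z − H·x̄ = [8]
S = H·P̄·Hᵀ + R = [55]
K = P̄·Hᵀ·S⁻¹ = [18/55; 0]
x' = x̄ + K·y = [-186/55, -3]
P' = (I − K·H)·P̄ = [391/55 7; 7 7]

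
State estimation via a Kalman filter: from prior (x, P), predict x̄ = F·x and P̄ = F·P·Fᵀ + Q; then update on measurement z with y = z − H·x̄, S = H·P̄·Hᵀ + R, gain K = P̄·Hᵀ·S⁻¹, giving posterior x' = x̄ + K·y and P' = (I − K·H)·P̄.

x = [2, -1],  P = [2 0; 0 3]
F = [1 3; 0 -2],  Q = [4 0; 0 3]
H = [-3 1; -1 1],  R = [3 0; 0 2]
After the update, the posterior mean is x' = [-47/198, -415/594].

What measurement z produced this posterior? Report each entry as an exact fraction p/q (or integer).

x̄ = F·x = [-1, 2]
P̄ = F·P·Fᵀ + Q = [33 -18; -18 15]
S = H·P̄·Hᵀ + R = [423 186; 186 86]
K = P̄·Hᵀ·S⁻¹ = [-32/99 7/66; -34/297 125/198]
x' − x̄ = [151/198, -1603/594] = K·y
y = (KᵀK)⁻¹·Kᵀ·(x' − x̄) = [-4, -5]
z = y + H·x̄ = [-4, -5] + [5, 3] = [1, -2]

z = [1, -2]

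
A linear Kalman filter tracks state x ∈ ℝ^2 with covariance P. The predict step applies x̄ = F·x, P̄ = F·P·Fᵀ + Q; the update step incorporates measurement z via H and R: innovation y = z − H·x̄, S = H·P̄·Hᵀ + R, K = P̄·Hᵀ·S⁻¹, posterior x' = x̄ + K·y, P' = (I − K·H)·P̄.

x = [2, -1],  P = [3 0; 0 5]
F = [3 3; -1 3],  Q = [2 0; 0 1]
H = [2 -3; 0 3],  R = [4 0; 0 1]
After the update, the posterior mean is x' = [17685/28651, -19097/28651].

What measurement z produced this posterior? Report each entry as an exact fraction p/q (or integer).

z = [3, -2]

x̄ = F·x = [3, -5]
P̄ = F·P·Fᵀ + Q = [74 36; 36 49]
S = H·P̄·Hᵀ + R = [309 -225; -225 442]
K = P̄·Hᵀ·S⁻¹ = [41980/85953 14124/28651; -25/28651 9516/28651]
x' − x̄ = [-68268/28651, 124158/28651] = K·y
y = (KᵀK)⁻¹·Kᵀ·(x' − x̄) = [-18, 13]
z = y + H·x̄ = [-18, 13] + [21, -15] = [3, -2]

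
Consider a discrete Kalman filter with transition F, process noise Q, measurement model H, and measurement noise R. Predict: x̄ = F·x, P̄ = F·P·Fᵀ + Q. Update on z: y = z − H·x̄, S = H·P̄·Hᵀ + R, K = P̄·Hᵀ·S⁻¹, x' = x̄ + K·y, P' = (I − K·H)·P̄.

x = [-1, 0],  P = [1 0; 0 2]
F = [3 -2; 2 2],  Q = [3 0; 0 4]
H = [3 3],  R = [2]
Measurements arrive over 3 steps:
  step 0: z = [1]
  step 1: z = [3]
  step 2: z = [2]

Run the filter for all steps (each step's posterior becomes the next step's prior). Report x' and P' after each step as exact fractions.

step 0: x' = [-3/145, 46/145], P' = [1442/145 -1424/145; -1424/145 1438/145]
step 1: x' = [25597/66775, 41114/66775], P' = [333094/66775 -318572/66775; -318572/66775 318876/66775]
step 2: x' = [-20151574/15857305, 30756498/15857305], P' = [15223530/3171461 -72764668/15857305; -72764668/15857305 72929596/15857305]

step 0: x̄ = F·x = [-3, -2]
step 0: P̄ = F·P·Fᵀ + Q = [20 -2; -2 16]
step 0: y = z − H·x̄ = [16]
step 0: S = H·P̄·Hᵀ + R = [290]
step 0: K = P̄·Hᵀ·S⁻¹ = [27/145; 21/145]
step 0: x' = x̄ + K·y = [-3/145, 46/145]
step 0: P' = (I − K·H)·P̄ = [1442/145 -1424/145; -1424/145 1438/145]
step 1: x̄ = F·x = [-101/145, 86/145]
step 1: P̄ = F·P·Fᵀ + Q = [36253/145 52/145; 52/145 708/145]
step 1: y = z − H·x̄ = [96/29]
step 1: S = H·P̄·Hᵀ + R = [66775/29]
step 1: K = P̄·Hᵀ·S⁻¹ = [21783/66775; 456/66775]
step 1: x' = x̄ + K·y = [25597/66775, 41114/66775]
step 1: P' = (I − K·H)·P̄ = [333094/66775 -318572/66775; -318572/66775 318876/66775]
step 2: x̄ = F·x = [-5437/66775, 133422/66775]
step 2: P̄ = F·P·Fᵀ + Q = [8296539/66775 85916/66775; 85916/66775 326404/66775]
step 2: y = z − H·x̄ = [-50081/13355]
step 2: S = H·P̄·Hᵀ + R = [3171461/2671]
step 2: K = P̄·Hᵀ·S⁻¹ = [5029473/15857305; 247392/15857305]
step 2: x' = x̄ + K·y = [-20151574/15857305, 30756498/15857305]
step 2: P' = (I − K·H)·P̄ = [15223530/3171461 -72764668/15857305; -72764668/15857305 72929596/15857305]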